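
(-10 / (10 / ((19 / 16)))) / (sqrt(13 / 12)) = -19*sqrt(39) / 104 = -1.14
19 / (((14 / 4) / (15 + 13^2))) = 6992 / 7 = 998.86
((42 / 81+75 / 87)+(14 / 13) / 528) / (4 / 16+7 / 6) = 1238491 / 1268982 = 0.98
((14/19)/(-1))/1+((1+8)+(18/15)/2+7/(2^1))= 2349/190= 12.36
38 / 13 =2.92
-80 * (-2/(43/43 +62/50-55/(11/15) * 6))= -2000/5597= -0.36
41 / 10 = 4.10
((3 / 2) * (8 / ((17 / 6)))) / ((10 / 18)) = 648 / 85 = 7.62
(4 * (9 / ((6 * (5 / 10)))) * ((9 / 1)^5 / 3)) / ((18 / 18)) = 236196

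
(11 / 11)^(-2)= 1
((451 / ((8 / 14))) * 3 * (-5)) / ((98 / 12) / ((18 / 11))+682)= -23247 / 1349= -17.23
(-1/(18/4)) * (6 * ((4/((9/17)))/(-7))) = 272/189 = 1.44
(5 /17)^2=25 /289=0.09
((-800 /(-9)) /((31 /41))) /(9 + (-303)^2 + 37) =0.00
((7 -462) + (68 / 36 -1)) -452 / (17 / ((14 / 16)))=-146077 / 306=-477.38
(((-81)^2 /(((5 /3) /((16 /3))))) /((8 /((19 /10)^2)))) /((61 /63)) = 149216823 /15250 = 9784.71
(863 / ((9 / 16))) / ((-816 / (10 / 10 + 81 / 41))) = -105286 / 18819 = -5.59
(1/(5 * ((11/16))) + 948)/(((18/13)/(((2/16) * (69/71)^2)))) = 89669203/1109020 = 80.85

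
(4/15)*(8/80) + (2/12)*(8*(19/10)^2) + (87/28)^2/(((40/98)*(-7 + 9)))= 53333/3200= 16.67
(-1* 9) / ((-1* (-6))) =-3 / 2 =-1.50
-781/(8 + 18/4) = -62.48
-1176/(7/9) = -1512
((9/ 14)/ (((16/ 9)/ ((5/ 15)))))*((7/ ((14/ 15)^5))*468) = 2398865625/ 4302592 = 557.54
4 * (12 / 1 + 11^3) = 5372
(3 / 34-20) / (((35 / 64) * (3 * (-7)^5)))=21664 / 30000495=0.00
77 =77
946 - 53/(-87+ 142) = 51977/55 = 945.04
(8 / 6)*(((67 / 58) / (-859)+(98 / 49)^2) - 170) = -16541038 / 74733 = -221.34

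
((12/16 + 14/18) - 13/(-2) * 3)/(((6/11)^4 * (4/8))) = 11083237/23328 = 475.10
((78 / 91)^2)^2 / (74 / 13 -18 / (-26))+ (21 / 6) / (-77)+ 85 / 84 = 27646753 / 26305356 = 1.05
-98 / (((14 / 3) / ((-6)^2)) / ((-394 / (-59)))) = -297864 / 59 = -5048.54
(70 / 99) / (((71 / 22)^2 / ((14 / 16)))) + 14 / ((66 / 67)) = 7122332 / 499059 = 14.27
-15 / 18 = -5 / 6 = -0.83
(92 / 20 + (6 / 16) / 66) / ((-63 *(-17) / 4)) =193 / 11220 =0.02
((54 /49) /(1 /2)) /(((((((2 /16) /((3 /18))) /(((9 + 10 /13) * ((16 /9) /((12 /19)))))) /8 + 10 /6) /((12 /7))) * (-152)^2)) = 987552 /10084920643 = 0.00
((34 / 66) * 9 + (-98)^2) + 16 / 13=1374211 / 143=9609.87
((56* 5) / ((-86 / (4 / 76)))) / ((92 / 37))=-1295 / 18791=-0.07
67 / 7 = 9.57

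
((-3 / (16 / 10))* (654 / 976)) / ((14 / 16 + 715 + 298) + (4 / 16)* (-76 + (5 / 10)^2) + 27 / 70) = -171675 / 136000964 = -0.00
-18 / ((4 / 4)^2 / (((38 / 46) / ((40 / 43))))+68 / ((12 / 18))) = -7353 / 42127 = -0.17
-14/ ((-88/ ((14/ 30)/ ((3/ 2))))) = 49/ 990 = 0.05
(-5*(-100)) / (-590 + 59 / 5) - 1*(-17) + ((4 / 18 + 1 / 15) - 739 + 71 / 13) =-1212808846 / 1691235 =-717.11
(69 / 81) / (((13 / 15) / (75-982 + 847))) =-2300 / 39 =-58.97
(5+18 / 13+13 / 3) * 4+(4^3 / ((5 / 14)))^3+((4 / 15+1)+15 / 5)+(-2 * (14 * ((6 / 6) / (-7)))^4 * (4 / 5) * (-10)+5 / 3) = 28055088229 / 4875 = 5754889.89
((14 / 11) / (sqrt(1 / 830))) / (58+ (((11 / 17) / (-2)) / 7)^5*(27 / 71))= 759051372140992*sqrt(830) / 34591055339735917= 0.63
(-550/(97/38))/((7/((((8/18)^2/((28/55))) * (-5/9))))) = 22990000/3464937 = 6.64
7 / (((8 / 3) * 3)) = 7 / 8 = 0.88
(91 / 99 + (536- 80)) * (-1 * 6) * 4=-361880 / 33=-10966.06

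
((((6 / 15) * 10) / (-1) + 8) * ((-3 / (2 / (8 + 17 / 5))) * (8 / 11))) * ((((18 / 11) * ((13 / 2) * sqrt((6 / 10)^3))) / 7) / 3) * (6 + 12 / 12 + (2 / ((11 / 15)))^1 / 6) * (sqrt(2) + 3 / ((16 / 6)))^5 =-125396453403 * sqrt(30) / 149072000 - 1418644531863 * sqrt(15) / 1192576000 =-9214.49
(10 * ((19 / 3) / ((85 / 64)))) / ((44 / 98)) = 59584 / 561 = 106.21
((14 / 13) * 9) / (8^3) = 63 / 3328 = 0.02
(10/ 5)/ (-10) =-1/ 5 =-0.20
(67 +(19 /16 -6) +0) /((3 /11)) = 10945 /48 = 228.02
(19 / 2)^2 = 361 / 4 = 90.25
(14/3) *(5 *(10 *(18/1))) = 4200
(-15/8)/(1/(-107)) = 1605/8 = 200.62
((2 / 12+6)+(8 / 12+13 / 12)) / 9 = 0.88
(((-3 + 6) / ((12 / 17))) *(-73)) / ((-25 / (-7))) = -8687 / 100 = -86.87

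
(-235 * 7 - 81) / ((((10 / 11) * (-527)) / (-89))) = -844877 / 2635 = -320.64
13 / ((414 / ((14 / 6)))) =91 / 1242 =0.07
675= 675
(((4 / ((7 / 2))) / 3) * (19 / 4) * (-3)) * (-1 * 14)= 76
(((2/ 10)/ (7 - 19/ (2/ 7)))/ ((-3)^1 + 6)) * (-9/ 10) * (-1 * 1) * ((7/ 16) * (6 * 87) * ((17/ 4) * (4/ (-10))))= 783/ 2000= 0.39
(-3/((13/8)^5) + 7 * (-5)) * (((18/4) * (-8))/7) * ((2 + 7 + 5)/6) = 157122708/371293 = 423.18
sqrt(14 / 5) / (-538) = -0.00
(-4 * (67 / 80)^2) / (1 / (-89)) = 249.70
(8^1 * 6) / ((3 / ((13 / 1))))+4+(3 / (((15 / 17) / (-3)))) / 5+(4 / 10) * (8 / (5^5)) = 3280641 / 15625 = 209.96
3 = 3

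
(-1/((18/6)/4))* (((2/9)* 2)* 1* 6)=-32/9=-3.56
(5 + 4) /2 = 9 /2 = 4.50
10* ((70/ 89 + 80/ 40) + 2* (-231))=-4592.13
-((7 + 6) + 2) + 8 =-7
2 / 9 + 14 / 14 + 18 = 173 / 9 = 19.22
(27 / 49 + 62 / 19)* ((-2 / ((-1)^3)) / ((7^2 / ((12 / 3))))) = 28408 / 45619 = 0.62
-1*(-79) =79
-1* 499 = -499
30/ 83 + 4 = 362/ 83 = 4.36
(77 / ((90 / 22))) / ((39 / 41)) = 34727 / 1755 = 19.79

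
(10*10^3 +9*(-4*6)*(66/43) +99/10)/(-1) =-4161697/430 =-9678.37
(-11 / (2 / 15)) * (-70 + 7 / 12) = 45815 / 8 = 5726.88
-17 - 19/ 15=-274/ 15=-18.27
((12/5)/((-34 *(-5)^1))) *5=0.07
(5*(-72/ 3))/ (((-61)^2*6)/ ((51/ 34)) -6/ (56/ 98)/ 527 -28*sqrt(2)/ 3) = -0.01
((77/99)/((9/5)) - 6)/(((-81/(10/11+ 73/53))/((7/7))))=54653/347733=0.16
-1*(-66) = 66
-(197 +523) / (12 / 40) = -2400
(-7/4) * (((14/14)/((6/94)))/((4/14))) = -2303/24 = -95.96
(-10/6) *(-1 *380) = 1900/3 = 633.33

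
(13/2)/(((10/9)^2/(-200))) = -1053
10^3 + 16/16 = 1001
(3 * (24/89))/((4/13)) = 234/89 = 2.63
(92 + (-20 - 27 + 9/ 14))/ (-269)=-639/ 3766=-0.17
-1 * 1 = -1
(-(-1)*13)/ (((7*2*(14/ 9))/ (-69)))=-8073/ 196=-41.19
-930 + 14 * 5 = -860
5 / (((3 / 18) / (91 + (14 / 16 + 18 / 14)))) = 78255 / 28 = 2794.82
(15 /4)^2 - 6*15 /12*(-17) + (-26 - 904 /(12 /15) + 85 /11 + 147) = -151309 /176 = -859.71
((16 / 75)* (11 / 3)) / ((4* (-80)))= -11 / 4500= -0.00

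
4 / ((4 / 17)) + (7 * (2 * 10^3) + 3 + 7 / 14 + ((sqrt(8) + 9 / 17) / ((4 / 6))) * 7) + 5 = 21 * sqrt(2) + 238528 / 17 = 14060.76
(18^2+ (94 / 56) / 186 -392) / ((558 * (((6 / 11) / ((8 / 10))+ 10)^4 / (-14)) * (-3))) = -10368668354 / 237399530450625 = -0.00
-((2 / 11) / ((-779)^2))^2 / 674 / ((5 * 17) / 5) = -2 / 255278373005582729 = -0.00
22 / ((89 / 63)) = 1386 / 89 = 15.57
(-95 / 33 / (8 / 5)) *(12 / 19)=-25 / 22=-1.14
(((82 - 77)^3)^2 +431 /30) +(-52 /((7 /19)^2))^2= 162406.54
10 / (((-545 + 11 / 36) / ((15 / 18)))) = -300 / 19609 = -0.02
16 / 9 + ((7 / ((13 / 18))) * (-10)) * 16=-181232 / 117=-1548.99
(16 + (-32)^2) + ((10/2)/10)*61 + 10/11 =23571/22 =1071.41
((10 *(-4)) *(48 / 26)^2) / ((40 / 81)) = -46656 / 169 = -276.07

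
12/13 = 0.92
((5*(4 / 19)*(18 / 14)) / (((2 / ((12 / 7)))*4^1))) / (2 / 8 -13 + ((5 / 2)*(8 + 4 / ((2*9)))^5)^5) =775329826707200795871868920 / 19566029723523837032344738822456942793785269182207231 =0.00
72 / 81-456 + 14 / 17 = -69506 / 153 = -454.29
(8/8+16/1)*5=85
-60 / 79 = -0.76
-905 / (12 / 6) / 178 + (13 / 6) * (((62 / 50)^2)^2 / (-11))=-13803043219 / 4589062500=-3.01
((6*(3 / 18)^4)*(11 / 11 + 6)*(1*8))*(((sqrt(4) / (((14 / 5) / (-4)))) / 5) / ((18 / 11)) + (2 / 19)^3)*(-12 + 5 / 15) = 5263790 / 5000211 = 1.05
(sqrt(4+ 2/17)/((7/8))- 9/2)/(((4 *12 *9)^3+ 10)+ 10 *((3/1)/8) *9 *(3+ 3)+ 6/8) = -18/322487125+ 32 *sqrt(1190)/38375967875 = -0.00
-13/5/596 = -13/2980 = -0.00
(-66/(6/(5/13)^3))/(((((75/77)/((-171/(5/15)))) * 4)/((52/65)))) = 144837/2197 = 65.92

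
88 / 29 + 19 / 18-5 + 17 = 8399 / 522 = 16.09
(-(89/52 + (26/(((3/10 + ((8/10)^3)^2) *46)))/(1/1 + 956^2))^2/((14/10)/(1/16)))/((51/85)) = -9000833325923160277714923075/41296011111473676981895343872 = -0.22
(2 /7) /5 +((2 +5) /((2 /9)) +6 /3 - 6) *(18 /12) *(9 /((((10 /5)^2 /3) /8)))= 155929 /70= 2227.56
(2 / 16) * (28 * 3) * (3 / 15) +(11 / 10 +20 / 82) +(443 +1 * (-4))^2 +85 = 39525936 / 205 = 192809.44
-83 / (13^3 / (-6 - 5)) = 913 / 2197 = 0.42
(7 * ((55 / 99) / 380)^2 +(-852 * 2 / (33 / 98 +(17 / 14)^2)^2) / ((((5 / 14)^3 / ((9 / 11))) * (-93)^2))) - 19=-22032864661723801 / 1097328469050000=-20.08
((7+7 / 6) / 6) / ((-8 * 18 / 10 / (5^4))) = -153125 / 2592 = -59.08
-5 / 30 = -0.17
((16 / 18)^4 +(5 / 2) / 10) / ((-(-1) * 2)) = 22945 / 52488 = 0.44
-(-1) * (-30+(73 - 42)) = 1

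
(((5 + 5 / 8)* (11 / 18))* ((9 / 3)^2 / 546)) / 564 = 55 / 547456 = 0.00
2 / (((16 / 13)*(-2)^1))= -13 / 16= -0.81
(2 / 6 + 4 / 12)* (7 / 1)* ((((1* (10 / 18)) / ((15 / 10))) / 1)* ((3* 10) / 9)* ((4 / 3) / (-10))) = -560 / 729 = -0.77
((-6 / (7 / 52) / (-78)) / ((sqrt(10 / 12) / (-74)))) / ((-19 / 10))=592*sqrt(30) / 133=24.38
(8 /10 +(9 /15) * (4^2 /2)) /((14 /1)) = 2 /5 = 0.40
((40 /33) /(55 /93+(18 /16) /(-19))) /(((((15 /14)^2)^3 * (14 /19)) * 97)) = 385202456576 /18286602778125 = 0.02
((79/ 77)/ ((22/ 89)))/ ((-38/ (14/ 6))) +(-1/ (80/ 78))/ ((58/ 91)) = -28555433/ 16001040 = -1.78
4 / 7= 0.57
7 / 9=0.78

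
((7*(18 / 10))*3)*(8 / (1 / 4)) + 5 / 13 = 78649 / 65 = 1209.98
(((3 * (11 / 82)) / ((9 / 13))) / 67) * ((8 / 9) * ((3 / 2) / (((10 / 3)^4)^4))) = 0.00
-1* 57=-57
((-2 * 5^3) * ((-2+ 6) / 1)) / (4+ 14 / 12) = -6000 / 31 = -193.55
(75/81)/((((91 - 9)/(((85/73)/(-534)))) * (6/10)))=-10625/258918444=-0.00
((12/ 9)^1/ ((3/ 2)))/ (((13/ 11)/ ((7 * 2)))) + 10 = 2402/ 117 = 20.53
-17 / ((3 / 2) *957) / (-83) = 34 / 238293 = 0.00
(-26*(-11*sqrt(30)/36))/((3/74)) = 5291*sqrt(30)/27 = 1073.33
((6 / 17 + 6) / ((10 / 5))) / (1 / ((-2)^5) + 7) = 1728 / 3791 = 0.46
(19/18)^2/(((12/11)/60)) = 19855/324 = 61.28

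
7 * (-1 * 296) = -2072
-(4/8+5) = -11/2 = -5.50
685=685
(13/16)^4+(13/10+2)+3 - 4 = 896469/327680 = 2.74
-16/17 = -0.94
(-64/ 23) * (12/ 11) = -768/ 253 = -3.04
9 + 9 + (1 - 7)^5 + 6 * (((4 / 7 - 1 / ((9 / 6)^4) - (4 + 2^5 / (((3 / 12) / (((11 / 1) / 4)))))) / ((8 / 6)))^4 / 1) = 12915067325205491174 / 425329947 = 30364820103.31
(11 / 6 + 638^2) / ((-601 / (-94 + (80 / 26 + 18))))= 385879450 / 7813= 49389.41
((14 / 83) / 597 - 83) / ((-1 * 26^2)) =316363 / 2576652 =0.12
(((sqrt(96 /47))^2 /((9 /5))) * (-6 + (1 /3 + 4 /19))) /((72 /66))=-136840 /24111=-5.68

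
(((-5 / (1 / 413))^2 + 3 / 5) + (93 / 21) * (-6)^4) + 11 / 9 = 1345039369 / 315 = 4269966.25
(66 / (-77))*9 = -54 / 7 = -7.71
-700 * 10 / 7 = -1000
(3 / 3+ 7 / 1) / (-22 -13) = -0.23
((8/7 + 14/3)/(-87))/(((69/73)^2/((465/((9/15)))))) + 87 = 252899239/8698347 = 29.07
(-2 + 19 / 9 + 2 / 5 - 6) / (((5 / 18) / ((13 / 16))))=-3211 / 200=-16.06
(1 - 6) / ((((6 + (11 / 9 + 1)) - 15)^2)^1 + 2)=-405 / 3883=-0.10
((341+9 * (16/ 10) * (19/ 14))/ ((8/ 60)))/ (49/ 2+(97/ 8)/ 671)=33869396/ 307097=110.29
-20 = -20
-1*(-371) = 371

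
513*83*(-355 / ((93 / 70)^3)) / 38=-5053247500 / 29791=-169623.29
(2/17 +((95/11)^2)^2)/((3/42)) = 19385658698/248897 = 77886.27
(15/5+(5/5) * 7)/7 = 10/7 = 1.43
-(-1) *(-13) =-13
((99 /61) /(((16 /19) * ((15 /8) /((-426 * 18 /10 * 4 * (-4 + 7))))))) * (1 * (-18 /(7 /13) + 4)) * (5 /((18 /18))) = 1391682.74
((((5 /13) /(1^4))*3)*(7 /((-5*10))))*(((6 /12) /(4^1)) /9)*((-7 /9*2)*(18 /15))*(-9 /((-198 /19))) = 931 /257400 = 0.00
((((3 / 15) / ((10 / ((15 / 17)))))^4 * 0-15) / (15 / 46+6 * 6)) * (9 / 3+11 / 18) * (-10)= 14.91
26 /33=0.79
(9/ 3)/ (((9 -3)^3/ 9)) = 1/ 8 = 0.12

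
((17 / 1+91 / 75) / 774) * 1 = 683 / 29025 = 0.02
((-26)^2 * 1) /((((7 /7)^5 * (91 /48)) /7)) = 2496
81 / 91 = 0.89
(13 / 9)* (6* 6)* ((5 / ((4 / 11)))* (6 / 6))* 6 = 4290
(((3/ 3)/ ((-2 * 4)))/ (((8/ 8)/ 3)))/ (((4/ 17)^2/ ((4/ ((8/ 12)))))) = -2601/ 64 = -40.64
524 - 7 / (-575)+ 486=580757 / 575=1010.01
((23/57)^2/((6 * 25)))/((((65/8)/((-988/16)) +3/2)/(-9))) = -529/74100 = -0.01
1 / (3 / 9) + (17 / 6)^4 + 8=97777 / 1296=75.45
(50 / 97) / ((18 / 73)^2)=133225 / 15714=8.48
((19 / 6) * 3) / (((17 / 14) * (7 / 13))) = 247 / 17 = 14.53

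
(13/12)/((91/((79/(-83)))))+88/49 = 87095/48804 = 1.78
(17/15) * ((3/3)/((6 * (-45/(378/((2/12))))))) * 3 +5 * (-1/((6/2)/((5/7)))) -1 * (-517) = 255806/525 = 487.25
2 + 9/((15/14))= 10.40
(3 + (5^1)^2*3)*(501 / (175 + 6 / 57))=247494 / 1109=223.17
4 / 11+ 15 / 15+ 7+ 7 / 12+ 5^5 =413681 / 132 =3133.95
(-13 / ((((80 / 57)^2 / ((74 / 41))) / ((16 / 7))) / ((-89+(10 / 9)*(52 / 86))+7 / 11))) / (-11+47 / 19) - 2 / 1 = -155049172777 / 549791550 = -282.01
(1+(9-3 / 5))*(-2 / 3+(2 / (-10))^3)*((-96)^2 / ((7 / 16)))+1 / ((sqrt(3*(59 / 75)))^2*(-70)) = -68967042101 / 516250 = -133592.33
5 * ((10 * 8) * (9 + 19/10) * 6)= 26160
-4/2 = -2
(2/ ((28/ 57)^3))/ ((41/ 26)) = 2407509/ 225008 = 10.70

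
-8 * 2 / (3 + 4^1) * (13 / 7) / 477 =-208 / 23373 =-0.01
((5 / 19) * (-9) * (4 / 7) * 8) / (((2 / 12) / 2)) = -17280 / 133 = -129.92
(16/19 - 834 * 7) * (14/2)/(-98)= 55453/133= 416.94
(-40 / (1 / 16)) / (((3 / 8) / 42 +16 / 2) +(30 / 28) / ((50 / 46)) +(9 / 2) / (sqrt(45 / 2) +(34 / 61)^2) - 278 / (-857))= -846516499975676210329600 / 12113864853463267665493 +27553119791828391936000* sqrt(10) / 12113864853463267665493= -62.69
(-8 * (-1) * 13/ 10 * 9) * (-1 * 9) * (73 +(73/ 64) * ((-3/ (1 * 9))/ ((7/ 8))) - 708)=37470303/ 70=535290.04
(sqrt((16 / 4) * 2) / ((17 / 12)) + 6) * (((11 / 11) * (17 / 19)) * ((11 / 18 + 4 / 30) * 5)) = 268 * sqrt(2) / 57 + 1139 / 57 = 26.63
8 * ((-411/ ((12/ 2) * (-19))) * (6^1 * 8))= 26304/ 19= 1384.42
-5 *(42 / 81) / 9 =-70 / 243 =-0.29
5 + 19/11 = 74/11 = 6.73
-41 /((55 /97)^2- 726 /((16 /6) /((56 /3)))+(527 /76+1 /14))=205229108 /25401721573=0.01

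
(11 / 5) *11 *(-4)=-484 / 5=-96.80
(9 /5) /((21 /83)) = 249 /35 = 7.11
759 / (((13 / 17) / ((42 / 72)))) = 30107 / 52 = 578.98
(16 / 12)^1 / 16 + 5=61 / 12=5.08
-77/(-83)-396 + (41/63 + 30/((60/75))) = -3732685/10458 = -356.92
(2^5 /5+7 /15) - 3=58 /15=3.87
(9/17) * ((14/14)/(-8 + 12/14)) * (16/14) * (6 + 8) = -504/425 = -1.19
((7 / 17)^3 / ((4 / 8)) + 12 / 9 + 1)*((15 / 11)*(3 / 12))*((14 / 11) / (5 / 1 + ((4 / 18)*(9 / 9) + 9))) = 11481435 / 152185088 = 0.08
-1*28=-28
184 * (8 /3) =1472 /3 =490.67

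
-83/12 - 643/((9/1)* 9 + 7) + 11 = -851/264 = -3.22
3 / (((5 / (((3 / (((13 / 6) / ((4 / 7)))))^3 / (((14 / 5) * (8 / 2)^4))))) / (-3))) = -6561 / 5274997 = -0.00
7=7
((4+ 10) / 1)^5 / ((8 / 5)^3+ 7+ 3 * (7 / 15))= 33614000 / 781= 43039.69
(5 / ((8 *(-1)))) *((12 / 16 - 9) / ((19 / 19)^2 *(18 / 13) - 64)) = -195 / 2368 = -0.08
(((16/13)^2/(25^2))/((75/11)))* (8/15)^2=180224/1782421875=0.00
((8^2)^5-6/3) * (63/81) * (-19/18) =-71403831163/81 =-881528779.79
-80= -80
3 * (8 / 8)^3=3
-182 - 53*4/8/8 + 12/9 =-8831/48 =-183.98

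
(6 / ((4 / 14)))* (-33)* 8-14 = -5558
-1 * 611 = -611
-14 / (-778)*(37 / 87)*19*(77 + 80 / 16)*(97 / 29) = 39141634 / 981447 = 39.88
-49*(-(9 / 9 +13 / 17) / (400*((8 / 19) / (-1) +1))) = 0.37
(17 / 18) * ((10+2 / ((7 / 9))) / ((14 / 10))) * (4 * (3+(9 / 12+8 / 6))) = 228140 / 1323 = 172.44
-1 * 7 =-7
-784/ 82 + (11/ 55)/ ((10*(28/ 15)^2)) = -614287/ 64288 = -9.56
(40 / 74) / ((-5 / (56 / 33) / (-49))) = 10976 / 1221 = 8.99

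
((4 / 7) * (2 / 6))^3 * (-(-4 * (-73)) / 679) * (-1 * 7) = 18688 / 898317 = 0.02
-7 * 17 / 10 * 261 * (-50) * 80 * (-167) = -2074741200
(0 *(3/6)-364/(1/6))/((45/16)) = -776.53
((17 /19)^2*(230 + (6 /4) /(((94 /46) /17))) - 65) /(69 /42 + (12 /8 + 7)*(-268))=-10223423 /180240441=-0.06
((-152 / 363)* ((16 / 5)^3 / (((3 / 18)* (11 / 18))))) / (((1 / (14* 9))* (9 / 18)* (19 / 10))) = -594542592 / 33275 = -17867.55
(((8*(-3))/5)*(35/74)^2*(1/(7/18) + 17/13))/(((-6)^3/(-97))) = -1198435/640692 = -1.87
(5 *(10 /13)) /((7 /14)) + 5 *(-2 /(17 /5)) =1050 /221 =4.75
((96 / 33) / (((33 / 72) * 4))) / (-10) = -96 / 605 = -0.16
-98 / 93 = -1.05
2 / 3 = 0.67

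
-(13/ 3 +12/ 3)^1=-25/ 3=-8.33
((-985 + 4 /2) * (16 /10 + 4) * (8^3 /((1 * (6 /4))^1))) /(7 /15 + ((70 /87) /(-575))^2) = -26869302497280 /6673363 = -4026351.11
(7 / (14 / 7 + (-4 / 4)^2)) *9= 21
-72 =-72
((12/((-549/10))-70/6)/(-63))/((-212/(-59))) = 42775/814716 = 0.05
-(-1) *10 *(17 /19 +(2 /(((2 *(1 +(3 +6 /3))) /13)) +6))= 5165 /57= 90.61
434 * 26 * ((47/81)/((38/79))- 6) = -83247710/1539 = -54092.08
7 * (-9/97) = -63/97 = -0.65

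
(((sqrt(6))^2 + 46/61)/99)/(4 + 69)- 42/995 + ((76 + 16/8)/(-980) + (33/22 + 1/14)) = 62355220111/42986990970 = 1.45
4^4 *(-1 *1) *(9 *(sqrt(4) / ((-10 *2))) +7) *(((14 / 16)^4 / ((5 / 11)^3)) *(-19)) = 185192.61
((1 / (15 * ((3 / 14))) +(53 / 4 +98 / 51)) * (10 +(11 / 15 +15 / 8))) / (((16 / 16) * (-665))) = -4216553 / 14364000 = -0.29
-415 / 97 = -4.28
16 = 16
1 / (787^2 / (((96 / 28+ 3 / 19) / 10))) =0.00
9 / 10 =0.90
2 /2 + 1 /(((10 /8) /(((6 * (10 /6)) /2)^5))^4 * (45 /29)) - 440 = 226562499996049 /9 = 25173611110672.11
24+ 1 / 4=24.25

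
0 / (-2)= 0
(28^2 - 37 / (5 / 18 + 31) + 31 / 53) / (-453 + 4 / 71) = -1659691101 / 959592401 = -1.73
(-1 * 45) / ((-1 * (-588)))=-0.08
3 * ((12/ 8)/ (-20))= -0.22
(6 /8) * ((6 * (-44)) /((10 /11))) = -1089 /5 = -217.80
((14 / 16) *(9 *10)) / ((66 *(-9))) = -35 / 264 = -0.13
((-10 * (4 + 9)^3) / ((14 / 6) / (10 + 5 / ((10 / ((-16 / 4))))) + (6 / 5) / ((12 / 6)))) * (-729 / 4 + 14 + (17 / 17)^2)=440937900 / 107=4120914.95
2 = 2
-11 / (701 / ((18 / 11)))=-18 / 701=-0.03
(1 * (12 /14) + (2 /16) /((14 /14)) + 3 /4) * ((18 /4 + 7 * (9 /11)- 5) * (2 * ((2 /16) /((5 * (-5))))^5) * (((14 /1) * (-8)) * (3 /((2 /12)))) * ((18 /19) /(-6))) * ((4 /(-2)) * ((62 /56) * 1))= 1867347 /46816000000000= 0.00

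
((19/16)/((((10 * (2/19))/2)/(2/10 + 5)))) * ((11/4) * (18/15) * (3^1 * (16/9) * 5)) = 51623/50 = 1032.46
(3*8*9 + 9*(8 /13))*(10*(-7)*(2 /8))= -50400 /13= -3876.92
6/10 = 3/5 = 0.60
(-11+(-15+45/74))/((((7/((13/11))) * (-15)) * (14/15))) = 24427/79772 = 0.31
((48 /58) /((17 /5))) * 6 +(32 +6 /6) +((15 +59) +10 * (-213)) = -2021.54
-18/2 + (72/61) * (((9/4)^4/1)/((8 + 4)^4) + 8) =221913/499712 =0.44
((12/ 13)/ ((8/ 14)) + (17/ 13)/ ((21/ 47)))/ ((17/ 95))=117800/ 4641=25.38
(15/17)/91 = 15/1547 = 0.01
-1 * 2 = -2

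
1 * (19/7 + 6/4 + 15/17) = 1213/238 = 5.10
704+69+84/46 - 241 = 12278/23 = 533.83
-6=-6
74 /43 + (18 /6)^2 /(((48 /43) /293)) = 1626455 /688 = 2364.03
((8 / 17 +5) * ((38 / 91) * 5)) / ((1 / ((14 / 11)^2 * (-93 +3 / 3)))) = -45517920 / 26741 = -1702.18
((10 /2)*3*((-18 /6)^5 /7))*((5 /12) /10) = -21.70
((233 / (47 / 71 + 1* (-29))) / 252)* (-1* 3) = 16543 / 169008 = 0.10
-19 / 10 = -1.90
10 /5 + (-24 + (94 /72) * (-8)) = -292 /9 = -32.44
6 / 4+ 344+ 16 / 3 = 2105 / 6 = 350.83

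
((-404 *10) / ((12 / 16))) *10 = -161600 / 3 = -53866.67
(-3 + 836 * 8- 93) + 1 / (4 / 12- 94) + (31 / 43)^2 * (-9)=3422562932 / 519569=6587.31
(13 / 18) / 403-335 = -186929 / 558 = -335.00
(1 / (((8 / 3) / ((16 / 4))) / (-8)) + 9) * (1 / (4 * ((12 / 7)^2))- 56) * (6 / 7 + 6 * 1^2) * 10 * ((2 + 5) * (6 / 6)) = 161035 / 2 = 80517.50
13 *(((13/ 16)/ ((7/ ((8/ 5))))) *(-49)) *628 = -371462/ 5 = -74292.40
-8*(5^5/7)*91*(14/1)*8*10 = -364000000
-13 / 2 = -6.50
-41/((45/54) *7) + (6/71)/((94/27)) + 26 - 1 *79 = -7008202/116795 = -60.00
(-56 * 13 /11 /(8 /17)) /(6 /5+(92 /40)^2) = -154700 /7139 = -21.67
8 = 8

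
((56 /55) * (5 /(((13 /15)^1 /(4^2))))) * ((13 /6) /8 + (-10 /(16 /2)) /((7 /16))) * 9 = -28440 /13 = -2187.69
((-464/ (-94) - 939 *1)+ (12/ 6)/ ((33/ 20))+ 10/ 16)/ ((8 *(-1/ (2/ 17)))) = 11567069/ 843744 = 13.71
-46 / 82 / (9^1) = -23 / 369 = -0.06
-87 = -87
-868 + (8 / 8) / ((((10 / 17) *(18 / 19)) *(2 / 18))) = -17037 / 20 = -851.85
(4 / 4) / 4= 1 / 4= 0.25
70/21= 10/3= 3.33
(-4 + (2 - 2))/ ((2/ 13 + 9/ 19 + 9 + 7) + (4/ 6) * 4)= -2964/ 14297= -0.21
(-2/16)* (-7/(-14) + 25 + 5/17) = -877/272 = -3.22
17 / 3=5.67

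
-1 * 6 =-6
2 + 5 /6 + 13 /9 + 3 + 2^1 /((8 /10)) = 88 /9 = 9.78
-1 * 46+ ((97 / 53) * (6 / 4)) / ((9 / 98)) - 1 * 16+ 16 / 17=-31.17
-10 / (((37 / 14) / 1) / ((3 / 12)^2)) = -35 / 148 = -0.24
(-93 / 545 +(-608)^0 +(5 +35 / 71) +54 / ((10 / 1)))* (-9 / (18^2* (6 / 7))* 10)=-3.80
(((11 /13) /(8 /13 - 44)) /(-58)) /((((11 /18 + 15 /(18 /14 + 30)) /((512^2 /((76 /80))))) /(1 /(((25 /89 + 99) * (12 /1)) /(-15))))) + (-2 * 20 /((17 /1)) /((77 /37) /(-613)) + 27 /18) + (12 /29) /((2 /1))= 148881818783363731 /214615460867962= 693.71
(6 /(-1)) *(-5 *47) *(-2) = -2820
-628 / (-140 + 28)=5.61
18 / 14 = 9 / 7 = 1.29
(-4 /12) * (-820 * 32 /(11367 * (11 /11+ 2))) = 26240 /102303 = 0.26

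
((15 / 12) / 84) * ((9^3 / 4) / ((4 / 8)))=1215 / 224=5.42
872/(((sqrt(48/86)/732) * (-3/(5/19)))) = -265960 * sqrt(258)/57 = -74946.49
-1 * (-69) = 69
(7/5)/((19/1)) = 7/95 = 0.07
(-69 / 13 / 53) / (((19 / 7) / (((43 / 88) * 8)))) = -20769 / 144001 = -0.14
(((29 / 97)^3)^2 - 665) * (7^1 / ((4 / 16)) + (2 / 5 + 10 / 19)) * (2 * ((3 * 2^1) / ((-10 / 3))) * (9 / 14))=123297233400502232832 / 2769631916388925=44517.55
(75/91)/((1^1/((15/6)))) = 2.06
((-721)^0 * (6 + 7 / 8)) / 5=11 / 8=1.38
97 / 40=2.42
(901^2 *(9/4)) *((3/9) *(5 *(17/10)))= 41401851/8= 5175231.38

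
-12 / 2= -6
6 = 6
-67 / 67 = -1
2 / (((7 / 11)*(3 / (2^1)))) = 44 / 21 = 2.10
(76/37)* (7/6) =266/111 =2.40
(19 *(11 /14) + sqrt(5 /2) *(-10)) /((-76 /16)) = -22 /7 + 20 *sqrt(10) /19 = 0.19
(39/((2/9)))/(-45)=-39/10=-3.90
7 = 7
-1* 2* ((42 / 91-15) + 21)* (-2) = 336 / 13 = 25.85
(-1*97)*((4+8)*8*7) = -65184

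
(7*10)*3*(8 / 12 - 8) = -1540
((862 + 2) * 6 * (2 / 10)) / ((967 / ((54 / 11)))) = 5.26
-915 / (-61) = 15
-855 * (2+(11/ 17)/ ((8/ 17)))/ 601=-23085/ 4808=-4.80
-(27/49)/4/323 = -27/63308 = -0.00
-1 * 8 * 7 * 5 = -280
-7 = -7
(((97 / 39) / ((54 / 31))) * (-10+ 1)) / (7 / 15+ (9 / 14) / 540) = -420980 / 15327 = -27.47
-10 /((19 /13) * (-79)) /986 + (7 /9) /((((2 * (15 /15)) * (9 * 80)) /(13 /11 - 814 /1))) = -0.44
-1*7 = -7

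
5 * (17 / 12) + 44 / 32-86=-1861 / 24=-77.54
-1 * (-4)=4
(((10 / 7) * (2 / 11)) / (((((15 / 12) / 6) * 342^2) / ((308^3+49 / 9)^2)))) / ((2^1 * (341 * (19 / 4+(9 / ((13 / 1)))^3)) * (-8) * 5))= -43406172529967769158 / 661274913834315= -65640.13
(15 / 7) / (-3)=-5 / 7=-0.71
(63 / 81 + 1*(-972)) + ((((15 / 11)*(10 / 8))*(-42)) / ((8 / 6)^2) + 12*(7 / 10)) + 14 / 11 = -15868819 / 15840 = -1001.82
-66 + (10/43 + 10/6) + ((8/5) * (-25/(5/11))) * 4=-53677/129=-416.10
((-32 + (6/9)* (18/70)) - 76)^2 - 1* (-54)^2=10670976/1225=8711.00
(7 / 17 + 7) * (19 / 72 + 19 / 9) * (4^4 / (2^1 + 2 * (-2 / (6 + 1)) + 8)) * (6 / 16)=33516 / 187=179.23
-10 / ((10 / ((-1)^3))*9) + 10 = 91 / 9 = 10.11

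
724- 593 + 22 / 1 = 153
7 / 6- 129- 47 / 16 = -6277 / 48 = -130.77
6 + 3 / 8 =51 / 8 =6.38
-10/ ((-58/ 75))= 12.93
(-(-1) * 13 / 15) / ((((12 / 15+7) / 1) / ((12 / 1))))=4 / 3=1.33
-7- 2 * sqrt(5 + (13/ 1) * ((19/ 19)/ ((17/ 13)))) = -2 * sqrt(4318)/ 17- 7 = -14.73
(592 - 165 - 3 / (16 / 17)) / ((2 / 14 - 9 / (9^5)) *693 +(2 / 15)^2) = 123583725 / 28842784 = 4.28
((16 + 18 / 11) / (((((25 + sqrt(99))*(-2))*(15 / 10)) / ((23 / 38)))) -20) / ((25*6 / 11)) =-1330363 / 899460 + 2231*sqrt(11) / 1499100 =-1.47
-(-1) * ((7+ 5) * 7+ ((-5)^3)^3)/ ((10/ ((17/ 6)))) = -33201697/ 60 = -553361.62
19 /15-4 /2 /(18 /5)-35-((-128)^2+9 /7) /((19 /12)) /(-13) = 59268533 /77805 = 761.76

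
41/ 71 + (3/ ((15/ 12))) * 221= 188497/ 355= 530.98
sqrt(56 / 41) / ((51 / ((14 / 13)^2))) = 392 * sqrt(574) / 353379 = 0.03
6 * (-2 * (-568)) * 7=47712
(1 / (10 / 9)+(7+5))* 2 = 129 / 5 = 25.80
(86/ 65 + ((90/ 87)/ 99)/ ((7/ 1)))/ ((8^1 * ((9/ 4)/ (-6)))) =-576764/ 1306305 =-0.44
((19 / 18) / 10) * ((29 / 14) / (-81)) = -551 / 204120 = -0.00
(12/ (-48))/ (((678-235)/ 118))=-59/ 886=-0.07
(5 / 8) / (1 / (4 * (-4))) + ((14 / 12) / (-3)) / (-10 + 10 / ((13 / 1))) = -21509 / 2160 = -9.96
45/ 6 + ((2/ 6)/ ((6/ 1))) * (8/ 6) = 409/ 54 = 7.57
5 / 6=0.83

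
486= 486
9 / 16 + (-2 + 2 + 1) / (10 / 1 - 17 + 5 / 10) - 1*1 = -123 / 208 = -0.59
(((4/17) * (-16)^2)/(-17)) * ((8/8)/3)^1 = -1024/867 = -1.18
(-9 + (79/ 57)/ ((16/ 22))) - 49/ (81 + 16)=-7.60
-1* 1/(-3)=1/3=0.33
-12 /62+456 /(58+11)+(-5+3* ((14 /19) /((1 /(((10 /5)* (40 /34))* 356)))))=426756947 /230299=1853.06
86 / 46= 43 / 23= 1.87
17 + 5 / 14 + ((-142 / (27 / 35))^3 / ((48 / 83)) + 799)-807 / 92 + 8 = -410091057705137 / 38027556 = -10784049.80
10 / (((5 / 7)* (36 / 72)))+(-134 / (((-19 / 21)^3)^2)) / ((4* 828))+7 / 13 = 3203239765985 / 112533747352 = 28.46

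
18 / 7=2.57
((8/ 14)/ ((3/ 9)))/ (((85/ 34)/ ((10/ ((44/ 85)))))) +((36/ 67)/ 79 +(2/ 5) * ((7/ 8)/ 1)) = 110885567/ 8151220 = 13.60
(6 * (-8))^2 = 2304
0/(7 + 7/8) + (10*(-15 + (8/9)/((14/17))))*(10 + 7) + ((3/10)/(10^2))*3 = -149089433/63000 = -2366.50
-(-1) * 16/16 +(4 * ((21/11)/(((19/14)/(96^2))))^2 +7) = 29365648053512/43681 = 672275086.50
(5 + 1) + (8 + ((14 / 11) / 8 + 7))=931 / 44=21.16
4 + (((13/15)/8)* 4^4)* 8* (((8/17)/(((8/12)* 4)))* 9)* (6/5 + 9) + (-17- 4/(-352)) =3581.25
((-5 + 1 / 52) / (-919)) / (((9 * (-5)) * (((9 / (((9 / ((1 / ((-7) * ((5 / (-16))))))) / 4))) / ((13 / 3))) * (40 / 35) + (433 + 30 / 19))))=-241129 / 871026586236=-0.00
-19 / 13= -1.46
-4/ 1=-4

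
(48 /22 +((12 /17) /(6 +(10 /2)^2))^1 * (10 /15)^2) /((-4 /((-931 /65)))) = 7.85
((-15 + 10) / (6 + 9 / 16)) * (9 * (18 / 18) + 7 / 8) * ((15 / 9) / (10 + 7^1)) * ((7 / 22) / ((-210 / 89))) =7031 / 70686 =0.10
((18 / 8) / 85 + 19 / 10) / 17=131 / 1156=0.11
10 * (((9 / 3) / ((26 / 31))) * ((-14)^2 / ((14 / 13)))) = 6510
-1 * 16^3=-4096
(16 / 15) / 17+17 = 17.06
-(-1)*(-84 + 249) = 165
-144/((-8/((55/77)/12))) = 15/14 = 1.07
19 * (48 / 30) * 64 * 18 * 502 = 87902208 / 5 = 17580441.60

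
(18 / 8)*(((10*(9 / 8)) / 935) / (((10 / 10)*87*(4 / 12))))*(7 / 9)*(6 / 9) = 21 / 43384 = 0.00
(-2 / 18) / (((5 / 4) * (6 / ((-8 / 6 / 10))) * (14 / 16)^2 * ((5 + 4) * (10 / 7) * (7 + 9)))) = 8 / 637875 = 0.00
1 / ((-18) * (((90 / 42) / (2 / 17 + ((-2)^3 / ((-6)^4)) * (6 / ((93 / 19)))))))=-32893 / 11525490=-0.00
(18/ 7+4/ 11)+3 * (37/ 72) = 4.48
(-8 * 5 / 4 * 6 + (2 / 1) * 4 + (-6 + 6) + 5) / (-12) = 47 / 12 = 3.92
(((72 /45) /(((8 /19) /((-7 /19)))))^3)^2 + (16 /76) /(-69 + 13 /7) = 105016807 /13953125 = 7.53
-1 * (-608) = 608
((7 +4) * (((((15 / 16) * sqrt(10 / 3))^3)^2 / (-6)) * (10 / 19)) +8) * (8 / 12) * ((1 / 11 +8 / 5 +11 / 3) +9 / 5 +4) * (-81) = 10737205275699 / 1095761920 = 9798.85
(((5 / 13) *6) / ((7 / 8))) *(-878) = -210720 / 91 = -2315.60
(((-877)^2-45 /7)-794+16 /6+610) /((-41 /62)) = -1001161492 /861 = -1162789.19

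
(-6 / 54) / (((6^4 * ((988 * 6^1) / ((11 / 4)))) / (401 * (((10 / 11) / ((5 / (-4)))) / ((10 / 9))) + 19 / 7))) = 100007 / 9680186880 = 0.00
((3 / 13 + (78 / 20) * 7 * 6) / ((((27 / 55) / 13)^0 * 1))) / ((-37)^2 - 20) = 10662 / 87685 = 0.12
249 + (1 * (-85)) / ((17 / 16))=169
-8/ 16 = -1/ 2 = -0.50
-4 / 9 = -0.44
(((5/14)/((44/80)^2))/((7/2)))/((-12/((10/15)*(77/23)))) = -1000/15939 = -0.06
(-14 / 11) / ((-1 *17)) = 14 / 187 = 0.07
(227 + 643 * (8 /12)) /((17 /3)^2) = 5901 /289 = 20.42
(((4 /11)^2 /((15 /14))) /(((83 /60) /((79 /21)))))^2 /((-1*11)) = -102252544 /9985323051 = -0.01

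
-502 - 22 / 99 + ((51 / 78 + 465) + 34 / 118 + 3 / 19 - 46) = -21541841 / 262314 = -82.12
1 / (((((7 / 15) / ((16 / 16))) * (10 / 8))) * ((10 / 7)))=6 / 5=1.20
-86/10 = -43/5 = -8.60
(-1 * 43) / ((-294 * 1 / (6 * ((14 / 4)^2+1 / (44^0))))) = 2279 / 196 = 11.63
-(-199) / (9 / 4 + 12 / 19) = 15124 / 219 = 69.06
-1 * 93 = -93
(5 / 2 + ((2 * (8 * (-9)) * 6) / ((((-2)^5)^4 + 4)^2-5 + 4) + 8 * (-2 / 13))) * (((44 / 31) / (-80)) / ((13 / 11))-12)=-390421598754635247 / 25601712737397160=-15.25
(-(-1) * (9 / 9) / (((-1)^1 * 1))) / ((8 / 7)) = -7 / 8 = -0.88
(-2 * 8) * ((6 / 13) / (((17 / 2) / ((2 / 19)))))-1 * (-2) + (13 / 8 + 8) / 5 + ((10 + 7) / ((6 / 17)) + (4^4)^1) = 155195149 / 503880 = 308.00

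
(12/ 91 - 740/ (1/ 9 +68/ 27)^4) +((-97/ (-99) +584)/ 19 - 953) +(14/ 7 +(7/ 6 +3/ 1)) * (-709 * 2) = -42113726847893249/ 4349742848451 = -9681.89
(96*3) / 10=144 / 5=28.80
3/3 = 1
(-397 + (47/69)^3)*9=-130314250/36501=-3570.16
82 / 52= 41 / 26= 1.58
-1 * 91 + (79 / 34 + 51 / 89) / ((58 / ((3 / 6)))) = -31933691 / 351016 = -90.98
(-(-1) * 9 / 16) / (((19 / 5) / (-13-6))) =-45 / 16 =-2.81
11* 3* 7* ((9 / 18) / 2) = 231 / 4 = 57.75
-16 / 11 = -1.45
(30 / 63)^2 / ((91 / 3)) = 0.01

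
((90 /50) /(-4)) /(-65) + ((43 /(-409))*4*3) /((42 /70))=-1114319 /531700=-2.10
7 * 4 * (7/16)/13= 49/52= 0.94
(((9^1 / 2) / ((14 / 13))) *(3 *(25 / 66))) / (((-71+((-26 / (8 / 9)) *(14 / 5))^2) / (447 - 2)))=32540625 / 102203794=0.32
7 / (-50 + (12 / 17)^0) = -1 / 7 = -0.14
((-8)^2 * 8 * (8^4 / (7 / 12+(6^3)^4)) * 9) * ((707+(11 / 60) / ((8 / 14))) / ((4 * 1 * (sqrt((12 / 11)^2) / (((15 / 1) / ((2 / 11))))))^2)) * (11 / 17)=629902877345280 / 444063596663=1418.50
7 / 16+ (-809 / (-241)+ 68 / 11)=423149 / 42416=9.98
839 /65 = 12.91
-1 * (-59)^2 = -3481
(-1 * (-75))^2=5625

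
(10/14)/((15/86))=86/21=4.10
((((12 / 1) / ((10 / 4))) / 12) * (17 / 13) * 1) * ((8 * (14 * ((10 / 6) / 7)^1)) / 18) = 272 / 351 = 0.77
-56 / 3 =-18.67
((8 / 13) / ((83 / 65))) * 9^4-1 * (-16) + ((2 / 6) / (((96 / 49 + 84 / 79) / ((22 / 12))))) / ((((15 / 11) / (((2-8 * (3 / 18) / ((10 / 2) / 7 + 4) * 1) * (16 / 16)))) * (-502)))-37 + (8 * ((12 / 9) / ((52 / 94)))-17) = 372346468724209 / 118460604600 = 3143.21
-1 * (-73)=73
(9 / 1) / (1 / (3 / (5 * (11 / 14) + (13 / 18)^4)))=19840464 / 3086767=6.43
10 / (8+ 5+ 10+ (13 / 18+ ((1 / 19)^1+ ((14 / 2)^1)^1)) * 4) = 1710 / 9251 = 0.18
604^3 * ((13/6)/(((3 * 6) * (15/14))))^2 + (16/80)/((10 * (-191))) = 174259704029311/62657550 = 2781144.56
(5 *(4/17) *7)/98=10/119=0.08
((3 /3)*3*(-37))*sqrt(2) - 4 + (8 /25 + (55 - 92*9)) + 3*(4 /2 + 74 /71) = -1362407 /1775 - 111*sqrt(2) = -924.53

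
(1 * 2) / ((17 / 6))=0.71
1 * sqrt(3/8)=sqrt(6)/4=0.61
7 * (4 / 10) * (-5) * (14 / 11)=-196 / 11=-17.82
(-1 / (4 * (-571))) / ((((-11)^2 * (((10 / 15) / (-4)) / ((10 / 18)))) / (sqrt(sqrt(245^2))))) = -35 * sqrt(5) / 414546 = -0.00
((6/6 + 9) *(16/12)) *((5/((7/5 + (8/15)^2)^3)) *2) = 1518750000/54439939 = 27.90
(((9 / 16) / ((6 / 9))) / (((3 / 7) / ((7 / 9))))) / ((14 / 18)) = 63 / 32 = 1.97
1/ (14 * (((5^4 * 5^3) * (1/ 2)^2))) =2/ 546875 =0.00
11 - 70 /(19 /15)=-841 /19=-44.26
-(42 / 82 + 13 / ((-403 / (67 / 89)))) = -55192 / 113119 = -0.49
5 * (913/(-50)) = -91.30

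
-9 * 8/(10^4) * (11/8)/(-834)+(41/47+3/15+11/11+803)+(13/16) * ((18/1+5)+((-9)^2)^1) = 116231523551/130660000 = 889.57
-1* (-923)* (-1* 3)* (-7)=19383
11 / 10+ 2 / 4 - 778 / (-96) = 2329 / 240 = 9.70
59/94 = 0.63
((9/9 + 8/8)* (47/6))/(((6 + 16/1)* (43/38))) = 893/1419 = 0.63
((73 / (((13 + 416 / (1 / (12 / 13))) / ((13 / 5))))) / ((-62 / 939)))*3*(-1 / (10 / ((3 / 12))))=0.54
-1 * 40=-40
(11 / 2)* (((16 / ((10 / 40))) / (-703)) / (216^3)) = -11 / 221394384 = -0.00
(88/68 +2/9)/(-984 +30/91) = -10556/6847821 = -0.00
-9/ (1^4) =-9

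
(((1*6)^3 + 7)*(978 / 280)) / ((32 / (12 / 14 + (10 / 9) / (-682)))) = 668058271 / 32081280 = 20.82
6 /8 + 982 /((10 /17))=33403 /20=1670.15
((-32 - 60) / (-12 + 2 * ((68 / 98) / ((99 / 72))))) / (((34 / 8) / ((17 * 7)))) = 347116 / 1481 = 234.38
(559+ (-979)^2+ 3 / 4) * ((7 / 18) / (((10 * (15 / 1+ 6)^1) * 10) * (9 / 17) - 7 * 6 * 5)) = 65212051 / 157680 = 413.57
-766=-766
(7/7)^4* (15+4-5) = 14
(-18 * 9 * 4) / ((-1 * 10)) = 324 / 5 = 64.80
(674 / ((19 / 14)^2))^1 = 132104 / 361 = 365.94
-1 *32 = -32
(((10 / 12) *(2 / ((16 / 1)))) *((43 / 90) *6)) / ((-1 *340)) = -0.00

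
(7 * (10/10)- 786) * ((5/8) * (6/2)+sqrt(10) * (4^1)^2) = -12464 * sqrt(10)- 11685/8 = -40875.25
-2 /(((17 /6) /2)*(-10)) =12 /85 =0.14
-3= -3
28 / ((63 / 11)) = 44 / 9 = 4.89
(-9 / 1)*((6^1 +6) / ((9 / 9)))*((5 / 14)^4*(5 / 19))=-84375 / 182476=-0.46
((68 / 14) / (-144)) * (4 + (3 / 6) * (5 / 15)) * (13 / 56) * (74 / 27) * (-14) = 204425 / 163296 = 1.25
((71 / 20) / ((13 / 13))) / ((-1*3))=-71 / 60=-1.18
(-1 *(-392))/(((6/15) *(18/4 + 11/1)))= 1960/31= 63.23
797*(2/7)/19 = 1594/133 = 11.98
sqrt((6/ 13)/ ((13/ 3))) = 3*sqrt(2)/ 13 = 0.33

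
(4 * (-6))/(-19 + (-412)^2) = -8/56575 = -0.00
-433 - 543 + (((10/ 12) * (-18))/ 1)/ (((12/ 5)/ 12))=-1051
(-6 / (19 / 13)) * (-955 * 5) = 372450 / 19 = 19602.63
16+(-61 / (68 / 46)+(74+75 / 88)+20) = 104103 / 1496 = 69.59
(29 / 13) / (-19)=-29 / 247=-0.12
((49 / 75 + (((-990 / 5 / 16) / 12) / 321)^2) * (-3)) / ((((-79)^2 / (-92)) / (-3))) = -39638712831 / 457300537600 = -0.09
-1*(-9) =9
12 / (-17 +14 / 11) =-132 / 173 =-0.76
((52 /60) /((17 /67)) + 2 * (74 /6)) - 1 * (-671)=699.08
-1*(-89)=89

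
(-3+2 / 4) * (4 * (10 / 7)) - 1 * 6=-142 / 7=-20.29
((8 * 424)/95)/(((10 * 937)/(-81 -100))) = -0.69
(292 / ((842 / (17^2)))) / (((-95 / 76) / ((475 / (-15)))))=3206744 / 1263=2538.99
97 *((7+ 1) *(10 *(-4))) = -31040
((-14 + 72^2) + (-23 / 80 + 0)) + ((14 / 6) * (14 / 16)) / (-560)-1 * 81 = 9770321 / 1920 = 5088.71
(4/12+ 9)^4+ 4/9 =614692/81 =7588.79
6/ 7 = 0.86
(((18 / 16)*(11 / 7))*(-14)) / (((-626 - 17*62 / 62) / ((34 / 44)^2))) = 2601 / 113168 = 0.02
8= 8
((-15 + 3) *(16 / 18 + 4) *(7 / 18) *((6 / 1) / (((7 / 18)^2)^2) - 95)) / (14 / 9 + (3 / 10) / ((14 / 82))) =-353549680 / 306789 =-1152.42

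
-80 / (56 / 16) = -160 / 7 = -22.86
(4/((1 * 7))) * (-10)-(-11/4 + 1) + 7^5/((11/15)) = 7057719/308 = 22914.67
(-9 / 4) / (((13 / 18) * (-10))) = 81 / 260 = 0.31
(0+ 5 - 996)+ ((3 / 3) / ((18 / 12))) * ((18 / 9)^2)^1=-2965 / 3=-988.33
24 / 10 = 12 / 5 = 2.40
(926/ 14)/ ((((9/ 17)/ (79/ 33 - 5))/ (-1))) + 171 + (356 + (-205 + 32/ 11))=1352392/ 2079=650.50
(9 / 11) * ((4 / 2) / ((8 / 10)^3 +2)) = 1125 / 1727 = 0.65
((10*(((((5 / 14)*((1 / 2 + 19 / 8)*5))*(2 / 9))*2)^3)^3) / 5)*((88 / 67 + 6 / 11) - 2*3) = -748922882459514617919921875 / 53936694575578047873024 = -13885.22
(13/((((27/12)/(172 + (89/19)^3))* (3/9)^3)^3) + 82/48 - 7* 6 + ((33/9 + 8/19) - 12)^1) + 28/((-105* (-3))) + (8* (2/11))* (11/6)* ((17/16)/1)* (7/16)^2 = 466061389316.94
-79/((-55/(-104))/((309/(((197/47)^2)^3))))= -27365668241206776/3214845057002095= -8.51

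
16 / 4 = 4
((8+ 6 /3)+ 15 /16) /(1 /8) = 175 /2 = 87.50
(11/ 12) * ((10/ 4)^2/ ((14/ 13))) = 3575/ 672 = 5.32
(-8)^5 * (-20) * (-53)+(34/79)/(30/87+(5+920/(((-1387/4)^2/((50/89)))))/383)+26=-1867567179455047586992/53767615036025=-34734052.80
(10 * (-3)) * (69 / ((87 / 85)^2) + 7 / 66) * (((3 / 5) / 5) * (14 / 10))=-76896477 / 231275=-332.49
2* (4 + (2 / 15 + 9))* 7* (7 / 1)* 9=57918 / 5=11583.60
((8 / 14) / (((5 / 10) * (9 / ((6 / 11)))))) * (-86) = -1376 / 231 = -5.96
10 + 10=20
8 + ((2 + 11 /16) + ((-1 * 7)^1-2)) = 27 /16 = 1.69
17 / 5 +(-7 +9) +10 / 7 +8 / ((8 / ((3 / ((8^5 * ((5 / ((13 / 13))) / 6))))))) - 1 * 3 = 2195519 / 573440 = 3.83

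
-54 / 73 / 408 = -9 / 4964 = -0.00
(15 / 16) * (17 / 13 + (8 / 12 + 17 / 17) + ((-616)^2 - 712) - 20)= 4615735 / 13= 355056.54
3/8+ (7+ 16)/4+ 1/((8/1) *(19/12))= 943/152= 6.20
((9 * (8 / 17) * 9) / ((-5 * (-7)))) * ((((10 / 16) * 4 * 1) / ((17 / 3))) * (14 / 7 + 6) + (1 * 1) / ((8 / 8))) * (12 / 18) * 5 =4752 / 289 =16.44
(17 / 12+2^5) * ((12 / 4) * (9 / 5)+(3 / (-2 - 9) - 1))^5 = 241698334952707 / 6039412500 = 40020.17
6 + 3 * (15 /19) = 159 /19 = 8.37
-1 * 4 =-4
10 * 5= 50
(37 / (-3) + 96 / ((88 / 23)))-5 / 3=122 / 11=11.09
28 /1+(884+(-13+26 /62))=27882 /31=899.42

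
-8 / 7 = -1.14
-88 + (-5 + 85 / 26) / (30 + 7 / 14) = -69829 / 793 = -88.06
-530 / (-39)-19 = -211 / 39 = -5.41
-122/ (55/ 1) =-122/ 55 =-2.22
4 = 4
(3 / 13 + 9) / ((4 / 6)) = 180 / 13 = 13.85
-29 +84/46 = -625/23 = -27.17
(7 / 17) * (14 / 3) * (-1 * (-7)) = 13.45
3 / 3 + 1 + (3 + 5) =10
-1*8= -8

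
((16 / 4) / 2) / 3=2 / 3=0.67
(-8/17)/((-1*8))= 1/17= 0.06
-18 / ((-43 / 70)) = 1260 / 43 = 29.30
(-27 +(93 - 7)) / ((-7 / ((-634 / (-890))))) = -6.00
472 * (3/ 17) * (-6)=-8496/ 17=-499.76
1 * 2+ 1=3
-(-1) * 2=2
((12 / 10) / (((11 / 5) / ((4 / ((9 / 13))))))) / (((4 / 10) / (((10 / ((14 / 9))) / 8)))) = 6.33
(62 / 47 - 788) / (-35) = 5282 / 235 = 22.48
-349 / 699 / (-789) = 349 / 551511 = 0.00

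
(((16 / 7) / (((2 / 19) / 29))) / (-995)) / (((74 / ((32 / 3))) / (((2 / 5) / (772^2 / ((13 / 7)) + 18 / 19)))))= -600704 / 5282915132775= -0.00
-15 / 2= -7.50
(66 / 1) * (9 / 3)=198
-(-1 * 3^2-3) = 12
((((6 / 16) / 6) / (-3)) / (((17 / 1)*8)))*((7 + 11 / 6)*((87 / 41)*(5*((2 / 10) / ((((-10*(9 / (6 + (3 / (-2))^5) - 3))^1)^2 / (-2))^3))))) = 2182320209 / 39715414382466144000000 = 0.00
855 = 855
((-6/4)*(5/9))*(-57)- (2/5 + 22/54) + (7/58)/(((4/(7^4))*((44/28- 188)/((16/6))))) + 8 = 12183749/227070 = 53.66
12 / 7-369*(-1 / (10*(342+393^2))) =294881 / 171990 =1.71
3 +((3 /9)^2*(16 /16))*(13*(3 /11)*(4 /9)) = 943 /297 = 3.18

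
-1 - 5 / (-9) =-4 / 9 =-0.44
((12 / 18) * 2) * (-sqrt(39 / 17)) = -4 * sqrt(663) / 51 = -2.02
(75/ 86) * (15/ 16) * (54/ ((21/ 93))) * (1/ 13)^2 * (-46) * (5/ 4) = -66.52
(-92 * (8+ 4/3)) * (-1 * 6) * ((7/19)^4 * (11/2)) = 68034736/130321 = 522.06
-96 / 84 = -8 / 7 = -1.14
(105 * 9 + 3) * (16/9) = 1685.33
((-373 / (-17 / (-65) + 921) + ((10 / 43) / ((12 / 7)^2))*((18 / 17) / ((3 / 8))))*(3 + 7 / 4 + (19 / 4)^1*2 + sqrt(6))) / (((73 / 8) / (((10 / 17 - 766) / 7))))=1240153161040*sqrt(6) / 570393745131 + 5890727514940 / 190131248377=36.31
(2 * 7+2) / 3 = 16 / 3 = 5.33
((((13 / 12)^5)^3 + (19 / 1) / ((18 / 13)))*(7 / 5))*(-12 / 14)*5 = -262604466843137029 / 2567836929097728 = -102.27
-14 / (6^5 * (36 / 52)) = -91 / 34992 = -0.00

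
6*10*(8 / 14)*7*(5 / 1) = 1200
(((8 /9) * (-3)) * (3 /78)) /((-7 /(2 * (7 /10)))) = 4 /195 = 0.02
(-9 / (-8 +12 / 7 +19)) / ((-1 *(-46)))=-63 / 4094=-0.02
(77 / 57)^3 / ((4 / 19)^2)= 55.62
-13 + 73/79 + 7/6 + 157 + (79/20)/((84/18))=9750749/66360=146.94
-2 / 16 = -1 / 8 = -0.12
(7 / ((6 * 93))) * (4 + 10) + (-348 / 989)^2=81715945 / 272895759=0.30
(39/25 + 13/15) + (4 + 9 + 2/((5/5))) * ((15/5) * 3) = 10307/75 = 137.43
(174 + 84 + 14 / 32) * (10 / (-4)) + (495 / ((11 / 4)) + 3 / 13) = -193799 / 416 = -465.86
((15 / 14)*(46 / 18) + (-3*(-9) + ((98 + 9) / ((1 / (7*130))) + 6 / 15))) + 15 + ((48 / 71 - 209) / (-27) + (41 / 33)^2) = 1581878966581 / 16236990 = 97424.40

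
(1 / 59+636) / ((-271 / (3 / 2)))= -112575 / 31978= -3.52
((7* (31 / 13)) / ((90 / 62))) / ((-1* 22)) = -6727 / 12870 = -0.52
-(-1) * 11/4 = 11/4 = 2.75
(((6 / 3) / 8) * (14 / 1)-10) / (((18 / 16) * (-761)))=52 / 6849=0.01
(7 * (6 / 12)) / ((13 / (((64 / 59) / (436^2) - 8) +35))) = 132485059 / 18225454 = 7.27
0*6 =0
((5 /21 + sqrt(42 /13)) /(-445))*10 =-2*sqrt(546) /1157 - 10 /1869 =-0.05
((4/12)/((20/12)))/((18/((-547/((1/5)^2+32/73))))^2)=199310595125/246929796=807.15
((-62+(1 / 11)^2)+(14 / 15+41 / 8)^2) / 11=-44062391 / 19166400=-2.30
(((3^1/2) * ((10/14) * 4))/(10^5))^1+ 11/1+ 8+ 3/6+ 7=1855003/70000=26.50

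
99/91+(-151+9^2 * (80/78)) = -6082/91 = -66.84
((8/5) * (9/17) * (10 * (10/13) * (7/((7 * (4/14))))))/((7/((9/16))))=405/221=1.83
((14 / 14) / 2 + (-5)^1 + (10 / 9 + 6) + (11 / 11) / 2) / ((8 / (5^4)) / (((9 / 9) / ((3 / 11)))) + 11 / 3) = 192500 / 227091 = 0.85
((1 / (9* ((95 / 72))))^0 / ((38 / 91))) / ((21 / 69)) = 299 / 38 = 7.87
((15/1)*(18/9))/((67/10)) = 300/67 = 4.48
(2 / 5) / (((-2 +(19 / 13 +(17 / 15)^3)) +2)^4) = 741137031298828125 / 134192563945416704648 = 0.01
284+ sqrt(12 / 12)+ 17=302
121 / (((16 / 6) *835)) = 363 / 6680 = 0.05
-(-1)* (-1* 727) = -727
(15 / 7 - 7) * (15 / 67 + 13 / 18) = -2771 / 603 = -4.60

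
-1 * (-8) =8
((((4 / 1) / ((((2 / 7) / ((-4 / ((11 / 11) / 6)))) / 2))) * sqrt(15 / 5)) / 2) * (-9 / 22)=1512 * sqrt(3) / 11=238.08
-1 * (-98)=98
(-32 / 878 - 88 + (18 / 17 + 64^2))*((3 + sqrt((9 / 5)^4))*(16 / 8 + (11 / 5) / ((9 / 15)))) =1555805368 / 10975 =141759.03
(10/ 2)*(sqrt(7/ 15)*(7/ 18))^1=7*sqrt(105)/ 54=1.33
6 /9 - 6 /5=-8 /15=-0.53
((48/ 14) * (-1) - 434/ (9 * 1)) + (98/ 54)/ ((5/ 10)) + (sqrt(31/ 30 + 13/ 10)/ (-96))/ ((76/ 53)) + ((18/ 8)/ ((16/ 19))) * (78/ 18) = -440815/ 12096 - 53 * sqrt(21)/ 21888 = -36.45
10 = 10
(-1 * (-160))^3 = 4096000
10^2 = 100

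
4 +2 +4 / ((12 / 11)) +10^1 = 59 / 3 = 19.67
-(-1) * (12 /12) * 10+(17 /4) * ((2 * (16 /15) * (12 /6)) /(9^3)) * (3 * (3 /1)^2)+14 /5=5456 /405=13.47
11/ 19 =0.58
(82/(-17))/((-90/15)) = 0.80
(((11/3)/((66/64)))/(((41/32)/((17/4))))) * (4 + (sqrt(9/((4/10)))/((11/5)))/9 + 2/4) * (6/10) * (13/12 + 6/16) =9520 * sqrt(10)/12177 + 1904/41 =48.91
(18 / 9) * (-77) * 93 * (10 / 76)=-35805 / 19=-1884.47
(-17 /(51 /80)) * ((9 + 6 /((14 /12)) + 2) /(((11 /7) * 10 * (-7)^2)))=-904 /1617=-0.56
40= 40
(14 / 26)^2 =49 / 169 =0.29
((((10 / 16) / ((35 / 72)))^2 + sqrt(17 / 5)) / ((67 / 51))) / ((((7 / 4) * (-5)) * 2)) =-102 * sqrt(85) / 11725 - 8262 / 114905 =-0.15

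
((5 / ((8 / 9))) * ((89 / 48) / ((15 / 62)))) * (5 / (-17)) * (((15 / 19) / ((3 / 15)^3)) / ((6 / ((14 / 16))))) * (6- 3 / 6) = -663884375 / 661504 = -1003.60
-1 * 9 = -9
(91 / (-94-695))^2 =8281 / 622521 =0.01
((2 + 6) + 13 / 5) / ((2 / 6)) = 159 / 5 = 31.80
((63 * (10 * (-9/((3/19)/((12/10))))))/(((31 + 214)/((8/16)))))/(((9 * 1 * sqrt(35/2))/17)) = -5814 * sqrt(70)/1225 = -39.71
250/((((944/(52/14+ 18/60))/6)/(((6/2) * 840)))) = 948375/59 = 16074.15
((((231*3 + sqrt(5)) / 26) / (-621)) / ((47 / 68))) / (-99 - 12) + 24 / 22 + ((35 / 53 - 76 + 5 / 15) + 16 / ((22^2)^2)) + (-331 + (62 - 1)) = -1248851200324973 / 3631281273477 + 34*sqrt(5) / 42116841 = -343.91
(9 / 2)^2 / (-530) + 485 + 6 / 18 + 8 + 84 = 3671597 / 6360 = 577.30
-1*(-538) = 538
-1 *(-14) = 14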